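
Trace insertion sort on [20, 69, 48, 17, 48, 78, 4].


Initial: [20, 69, 48, 17, 48, 78, 4]
Insert 69: [20, 69, 48, 17, 48, 78, 4]
Insert 48: [20, 48, 69, 17, 48, 78, 4]
Insert 17: [17, 20, 48, 69, 48, 78, 4]
Insert 48: [17, 20, 48, 48, 69, 78, 4]
Insert 78: [17, 20, 48, 48, 69, 78, 4]
Insert 4: [4, 17, 20, 48, 48, 69, 78]

Sorted: [4, 17, 20, 48, 48, 69, 78]


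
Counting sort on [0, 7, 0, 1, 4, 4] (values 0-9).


Input: [0, 7, 0, 1, 4, 4]
Counts: [2, 1, 0, 0, 2, 0, 0, 1, 0, 0]

Sorted: [0, 0, 1, 4, 4, 7]


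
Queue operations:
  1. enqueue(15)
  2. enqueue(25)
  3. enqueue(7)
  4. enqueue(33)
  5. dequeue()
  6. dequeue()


enqueue(15) -> [15]
enqueue(25) -> [15, 25]
enqueue(7) -> [15, 25, 7]
enqueue(33) -> [15, 25, 7, 33]
dequeue()->15, [25, 7, 33]
dequeue()->25, [7, 33]

Final queue: [7, 33]


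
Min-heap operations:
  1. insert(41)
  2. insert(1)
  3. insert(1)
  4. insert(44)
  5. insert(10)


insert(41) -> [41]
insert(1) -> [1, 41]
insert(1) -> [1, 41, 1]
insert(44) -> [1, 41, 1, 44]
insert(10) -> [1, 10, 1, 44, 41]

Final heap: [1, 10, 1, 44, 41]


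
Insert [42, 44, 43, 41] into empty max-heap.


Insert 42: [42]
Insert 44: [44, 42]
Insert 43: [44, 42, 43]
Insert 41: [44, 42, 43, 41]

Final heap: [44, 42, 43, 41]


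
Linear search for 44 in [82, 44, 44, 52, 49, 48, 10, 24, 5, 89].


i=0: 82!=44
i=1: 44==44 found!

Found at 1, 2 comps


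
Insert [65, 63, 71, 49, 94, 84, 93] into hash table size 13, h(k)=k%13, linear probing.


Insert 65: h=0 -> slot 0
Insert 63: h=11 -> slot 11
Insert 71: h=6 -> slot 6
Insert 49: h=10 -> slot 10
Insert 94: h=3 -> slot 3
Insert 84: h=6, 1 probes -> slot 7
Insert 93: h=2 -> slot 2

Table: [65, None, 93, 94, None, None, 71, 84, None, None, 49, 63, None]


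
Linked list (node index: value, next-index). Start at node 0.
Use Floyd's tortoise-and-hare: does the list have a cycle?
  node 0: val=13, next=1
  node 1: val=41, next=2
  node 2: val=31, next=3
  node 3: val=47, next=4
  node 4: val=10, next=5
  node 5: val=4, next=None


Floyd's tortoise (slow, +1) and hare (fast, +2):
  init: slow=0, fast=0
  step 1: slow=1, fast=2
  step 2: slow=2, fast=4
  step 3: fast 4->5->None, no cycle

Cycle: no


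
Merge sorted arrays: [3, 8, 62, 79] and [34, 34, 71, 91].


Take 3 from A
Take 8 from A
Take 34 from B
Take 34 from B
Take 62 from A
Take 71 from B
Take 79 from A

Merged: [3, 8, 34, 34, 62, 71, 79, 91]


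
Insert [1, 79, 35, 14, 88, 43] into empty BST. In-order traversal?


Insert 1: root
Insert 79: R from 1
Insert 35: R from 1 -> L from 79
Insert 14: R from 1 -> L from 79 -> L from 35
Insert 88: R from 1 -> R from 79
Insert 43: R from 1 -> L from 79 -> R from 35

In-order: [1, 14, 35, 43, 79, 88]


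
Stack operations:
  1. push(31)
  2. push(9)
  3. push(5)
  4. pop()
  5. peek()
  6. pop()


push(31) -> [31]
push(9) -> [31, 9]
push(5) -> [31, 9, 5]
pop()->5, [31, 9]
peek()->9
pop()->9, [31]

Final stack: [31]


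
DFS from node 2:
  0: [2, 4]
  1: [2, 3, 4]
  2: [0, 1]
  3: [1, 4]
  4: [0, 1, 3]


Visit 2, push [1, 0]
Visit 0, push [4]
Visit 4, push [3, 1]
Visit 1, push [3]
Visit 3, push []

DFS order: [2, 0, 4, 1, 3]


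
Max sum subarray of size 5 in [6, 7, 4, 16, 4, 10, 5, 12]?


[0:5]: 37
[1:6]: 41
[2:7]: 39
[3:8]: 47

Max: 47 at [3:8]


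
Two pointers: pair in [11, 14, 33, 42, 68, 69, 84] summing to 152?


lo=0(11)+hi=6(84)=95
lo=1(14)+hi=6(84)=98
lo=2(33)+hi=6(84)=117
lo=3(42)+hi=6(84)=126
lo=4(68)+hi=6(84)=152

Yes: 68+84=152


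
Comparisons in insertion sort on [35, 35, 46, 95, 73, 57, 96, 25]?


Algorithm: insertion sort
Input: [35, 35, 46, 95, 73, 57, 96, 25]
Sorted: [25, 35, 35, 46, 57, 73, 95, 96]

16


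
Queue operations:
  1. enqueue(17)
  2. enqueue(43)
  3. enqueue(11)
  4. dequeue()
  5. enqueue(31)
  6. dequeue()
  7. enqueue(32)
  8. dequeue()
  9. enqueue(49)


enqueue(17) -> [17]
enqueue(43) -> [17, 43]
enqueue(11) -> [17, 43, 11]
dequeue()->17, [43, 11]
enqueue(31) -> [43, 11, 31]
dequeue()->43, [11, 31]
enqueue(32) -> [11, 31, 32]
dequeue()->11, [31, 32]
enqueue(49) -> [31, 32, 49]

Final queue: [31, 32, 49]


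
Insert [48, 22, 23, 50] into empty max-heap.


Insert 48: [48]
Insert 22: [48, 22]
Insert 23: [48, 22, 23]
Insert 50: [50, 48, 23, 22]

Final heap: [50, 48, 23, 22]


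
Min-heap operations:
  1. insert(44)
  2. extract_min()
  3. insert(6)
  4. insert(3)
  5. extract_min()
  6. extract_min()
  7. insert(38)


insert(44) -> [44]
extract_min()->44, []
insert(6) -> [6]
insert(3) -> [3, 6]
extract_min()->3, [6]
extract_min()->6, []
insert(38) -> [38]

Final heap: [38]


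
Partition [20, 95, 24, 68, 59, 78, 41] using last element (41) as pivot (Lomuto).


Pivot: 41
  20 <= 41: advance i (no swap)
  24 <= 41: swap -> [20, 24, 95, 68, 59, 78, 41]
Place pivot at 2: [20, 24, 41, 68, 59, 78, 95]

Partitioned: [20, 24, 41, 68, 59, 78, 95]


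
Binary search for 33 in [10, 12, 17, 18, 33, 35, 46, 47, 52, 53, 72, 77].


Step 1: lo=0, hi=11, mid=5, val=35
Step 2: lo=0, hi=4, mid=2, val=17
Step 3: lo=3, hi=4, mid=3, val=18
Step 4: lo=4, hi=4, mid=4, val=33

Found at index 4


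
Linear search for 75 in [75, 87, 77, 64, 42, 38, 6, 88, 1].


i=0: 75==75 found!

Found at 0, 1 comps


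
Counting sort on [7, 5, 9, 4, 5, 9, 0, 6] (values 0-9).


Input: [7, 5, 9, 4, 5, 9, 0, 6]
Counts: [1, 0, 0, 0, 1, 2, 1, 1, 0, 2]

Sorted: [0, 4, 5, 5, 6, 7, 9, 9]


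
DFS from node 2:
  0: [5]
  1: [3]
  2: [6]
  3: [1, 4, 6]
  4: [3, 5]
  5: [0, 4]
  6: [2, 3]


Visit 2, push [6]
Visit 6, push [3]
Visit 3, push [4, 1]
Visit 1, push []
Visit 4, push [5]
Visit 5, push [0]
Visit 0, push []

DFS order: [2, 6, 3, 1, 4, 5, 0]


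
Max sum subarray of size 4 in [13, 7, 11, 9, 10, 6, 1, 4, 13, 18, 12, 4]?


[0:4]: 40
[1:5]: 37
[2:6]: 36
[3:7]: 26
[4:8]: 21
[5:9]: 24
[6:10]: 36
[7:11]: 47
[8:12]: 47

Max: 47 at [7:11]


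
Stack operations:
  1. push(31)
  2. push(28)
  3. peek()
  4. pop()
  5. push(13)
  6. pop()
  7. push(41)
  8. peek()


push(31) -> [31]
push(28) -> [31, 28]
peek()->28
pop()->28, [31]
push(13) -> [31, 13]
pop()->13, [31]
push(41) -> [31, 41]
peek()->41

Final stack: [31, 41]


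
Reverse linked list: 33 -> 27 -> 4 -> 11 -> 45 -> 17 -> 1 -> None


Step 1: curr=33, set curr.next=prev(None) | reversed so far: 33
Step 2: curr=27, set curr.next=prev(33) | reversed so far: 27 -> 33
Step 3: curr=4, set curr.next=prev(27) | reversed so far: 4 -> 27 -> 33
Step 4: curr=11, set curr.next=prev(4) | reversed so far: 11 -> 4 -> 27 -> 33
Step 5: curr=45, set curr.next=prev(11) | reversed so far: 45 -> 11 -> 4 -> 27 -> 33
Step 6: curr=17, set curr.next=prev(45) | reversed so far: 17 -> 45 -> 11 -> 4 -> 27 -> 33
Step 7: curr=1, set curr.next=prev(17) | reversed so far: 1 -> 17 -> 45 -> 11 -> 4 -> 27 -> 33

1 -> 17 -> 45 -> 11 -> 4 -> 27 -> 33 -> None


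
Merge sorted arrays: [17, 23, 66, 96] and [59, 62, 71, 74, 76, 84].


Take 17 from A
Take 23 from A
Take 59 from B
Take 62 from B
Take 66 from A
Take 71 from B
Take 74 from B
Take 76 from B
Take 84 from B

Merged: [17, 23, 59, 62, 66, 71, 74, 76, 84, 96]


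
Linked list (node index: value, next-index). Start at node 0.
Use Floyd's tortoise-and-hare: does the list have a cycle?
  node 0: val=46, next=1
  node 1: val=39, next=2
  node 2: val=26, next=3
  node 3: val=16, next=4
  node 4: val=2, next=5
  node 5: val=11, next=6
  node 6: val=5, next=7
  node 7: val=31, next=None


Floyd's tortoise (slow, +1) and hare (fast, +2):
  init: slow=0, fast=0
  step 1: slow=1, fast=2
  step 2: slow=2, fast=4
  step 3: slow=3, fast=6
  step 4: fast 6->7->None, no cycle

Cycle: no


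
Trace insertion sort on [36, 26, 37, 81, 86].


Initial: [36, 26, 37, 81, 86]
Insert 26: [26, 36, 37, 81, 86]
Insert 37: [26, 36, 37, 81, 86]
Insert 81: [26, 36, 37, 81, 86]
Insert 86: [26, 36, 37, 81, 86]

Sorted: [26, 36, 37, 81, 86]


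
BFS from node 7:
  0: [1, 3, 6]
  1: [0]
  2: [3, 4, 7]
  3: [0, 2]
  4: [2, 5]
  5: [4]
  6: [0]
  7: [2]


Visit 7, enqueue [2]
Visit 2, enqueue [3, 4]
Visit 3, enqueue [0]
Visit 4, enqueue [5]
Visit 0, enqueue [1, 6]
Visit 5, enqueue []
Visit 1, enqueue []
Visit 6, enqueue []

BFS order: [7, 2, 3, 4, 0, 5, 1, 6]


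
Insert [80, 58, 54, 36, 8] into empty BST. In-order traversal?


Insert 80: root
Insert 58: L from 80
Insert 54: L from 80 -> L from 58
Insert 36: L from 80 -> L from 58 -> L from 54
Insert 8: L from 80 -> L from 58 -> L from 54 -> L from 36

In-order: [8, 36, 54, 58, 80]


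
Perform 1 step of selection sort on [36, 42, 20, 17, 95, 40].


Initial: [36, 42, 20, 17, 95, 40]
Step 1: min=17 at 3
  Swap: [17, 42, 20, 36, 95, 40]

After 1 step: [17, 42, 20, 36, 95, 40]


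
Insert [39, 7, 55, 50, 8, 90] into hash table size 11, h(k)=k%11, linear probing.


Insert 39: h=6 -> slot 6
Insert 7: h=7 -> slot 7
Insert 55: h=0 -> slot 0
Insert 50: h=6, 2 probes -> slot 8
Insert 8: h=8, 1 probes -> slot 9
Insert 90: h=2 -> slot 2

Table: [55, None, 90, None, None, None, 39, 7, 50, 8, None]


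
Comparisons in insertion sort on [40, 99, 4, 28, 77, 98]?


Algorithm: insertion sort
Input: [40, 99, 4, 28, 77, 98]
Sorted: [4, 28, 40, 77, 98, 99]

10


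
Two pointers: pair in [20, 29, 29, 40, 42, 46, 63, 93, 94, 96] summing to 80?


lo=0(20)+hi=9(96)=116
lo=0(20)+hi=8(94)=114
lo=0(20)+hi=7(93)=113
lo=0(20)+hi=6(63)=83
lo=0(20)+hi=5(46)=66
lo=1(29)+hi=5(46)=75
lo=2(29)+hi=5(46)=75
lo=3(40)+hi=5(46)=86
lo=3(40)+hi=4(42)=82

No pair found


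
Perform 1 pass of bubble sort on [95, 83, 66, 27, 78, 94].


Initial: [95, 83, 66, 27, 78, 94]
Pass 1: [83, 66, 27, 78, 94, 95] (5 swaps)

After 1 pass: [83, 66, 27, 78, 94, 95]


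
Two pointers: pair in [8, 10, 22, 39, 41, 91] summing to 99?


lo=0(8)+hi=5(91)=99

Yes: 8+91=99


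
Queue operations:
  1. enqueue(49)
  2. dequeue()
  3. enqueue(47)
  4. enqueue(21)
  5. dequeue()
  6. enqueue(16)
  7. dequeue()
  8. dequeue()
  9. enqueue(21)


enqueue(49) -> [49]
dequeue()->49, []
enqueue(47) -> [47]
enqueue(21) -> [47, 21]
dequeue()->47, [21]
enqueue(16) -> [21, 16]
dequeue()->21, [16]
dequeue()->16, []
enqueue(21) -> [21]

Final queue: [21]


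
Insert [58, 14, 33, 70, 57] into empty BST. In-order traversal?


Insert 58: root
Insert 14: L from 58
Insert 33: L from 58 -> R from 14
Insert 70: R from 58
Insert 57: L from 58 -> R from 14 -> R from 33

In-order: [14, 33, 57, 58, 70]


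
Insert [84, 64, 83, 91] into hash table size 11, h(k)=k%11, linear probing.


Insert 84: h=7 -> slot 7
Insert 64: h=9 -> slot 9
Insert 83: h=6 -> slot 6
Insert 91: h=3 -> slot 3

Table: [None, None, None, 91, None, None, 83, 84, None, 64, None]


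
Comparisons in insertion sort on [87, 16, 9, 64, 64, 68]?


Algorithm: insertion sort
Input: [87, 16, 9, 64, 64, 68]
Sorted: [9, 16, 64, 64, 68, 87]

9


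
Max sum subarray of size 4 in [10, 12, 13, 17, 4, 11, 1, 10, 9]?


[0:4]: 52
[1:5]: 46
[2:6]: 45
[3:7]: 33
[4:8]: 26
[5:9]: 31

Max: 52 at [0:4]


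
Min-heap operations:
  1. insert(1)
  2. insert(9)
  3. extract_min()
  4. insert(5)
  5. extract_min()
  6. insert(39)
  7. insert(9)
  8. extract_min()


insert(1) -> [1]
insert(9) -> [1, 9]
extract_min()->1, [9]
insert(5) -> [5, 9]
extract_min()->5, [9]
insert(39) -> [9, 39]
insert(9) -> [9, 39, 9]
extract_min()->9, [9, 39]

Final heap: [9, 39]


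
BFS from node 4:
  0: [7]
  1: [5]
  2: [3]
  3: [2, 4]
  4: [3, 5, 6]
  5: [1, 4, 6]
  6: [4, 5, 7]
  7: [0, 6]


Visit 4, enqueue [3, 5, 6]
Visit 3, enqueue [2]
Visit 5, enqueue [1]
Visit 6, enqueue [7]
Visit 2, enqueue []
Visit 1, enqueue []
Visit 7, enqueue [0]
Visit 0, enqueue []

BFS order: [4, 3, 5, 6, 2, 1, 7, 0]


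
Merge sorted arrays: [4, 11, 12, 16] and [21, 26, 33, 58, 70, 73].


Take 4 from A
Take 11 from A
Take 12 from A
Take 16 from A

Merged: [4, 11, 12, 16, 21, 26, 33, 58, 70, 73]


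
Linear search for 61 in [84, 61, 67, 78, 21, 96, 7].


i=0: 84!=61
i=1: 61==61 found!

Found at 1, 2 comps


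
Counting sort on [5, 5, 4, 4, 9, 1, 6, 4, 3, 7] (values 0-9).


Input: [5, 5, 4, 4, 9, 1, 6, 4, 3, 7]
Counts: [0, 1, 0, 1, 3, 2, 1, 1, 0, 1]

Sorted: [1, 3, 4, 4, 4, 5, 5, 6, 7, 9]


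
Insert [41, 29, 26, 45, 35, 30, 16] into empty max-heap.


Insert 41: [41]
Insert 29: [41, 29]
Insert 26: [41, 29, 26]
Insert 45: [45, 41, 26, 29]
Insert 35: [45, 41, 26, 29, 35]
Insert 30: [45, 41, 30, 29, 35, 26]
Insert 16: [45, 41, 30, 29, 35, 26, 16]

Final heap: [45, 41, 30, 29, 35, 26, 16]


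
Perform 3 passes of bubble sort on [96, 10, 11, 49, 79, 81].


Initial: [96, 10, 11, 49, 79, 81]
Pass 1: [10, 11, 49, 79, 81, 96] (5 swaps)
Pass 2: [10, 11, 49, 79, 81, 96] (0 swaps)
Pass 3: [10, 11, 49, 79, 81, 96] (0 swaps)

After 3 passes: [10, 11, 49, 79, 81, 96]


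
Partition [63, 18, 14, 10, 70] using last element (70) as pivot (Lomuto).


Pivot: 70
  63 <= 70: advance i (no swap)
  18 <= 70: advance i (no swap)
  14 <= 70: advance i (no swap)
  10 <= 70: advance i (no swap)
Place pivot at 4: [63, 18, 14, 10, 70]

Partitioned: [63, 18, 14, 10, 70]


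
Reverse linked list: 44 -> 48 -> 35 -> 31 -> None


Step 1: curr=44, set curr.next=prev(None) | reversed so far: 44
Step 2: curr=48, set curr.next=prev(44) | reversed so far: 48 -> 44
Step 3: curr=35, set curr.next=prev(48) | reversed so far: 35 -> 48 -> 44
Step 4: curr=31, set curr.next=prev(35) | reversed so far: 31 -> 35 -> 48 -> 44

31 -> 35 -> 48 -> 44 -> None


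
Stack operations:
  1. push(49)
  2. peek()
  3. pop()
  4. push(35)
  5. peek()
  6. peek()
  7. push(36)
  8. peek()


push(49) -> [49]
peek()->49
pop()->49, []
push(35) -> [35]
peek()->35
peek()->35
push(36) -> [35, 36]
peek()->36

Final stack: [35, 36]


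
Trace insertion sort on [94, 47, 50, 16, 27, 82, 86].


Initial: [94, 47, 50, 16, 27, 82, 86]
Insert 47: [47, 94, 50, 16, 27, 82, 86]
Insert 50: [47, 50, 94, 16, 27, 82, 86]
Insert 16: [16, 47, 50, 94, 27, 82, 86]
Insert 27: [16, 27, 47, 50, 94, 82, 86]
Insert 82: [16, 27, 47, 50, 82, 94, 86]
Insert 86: [16, 27, 47, 50, 82, 86, 94]

Sorted: [16, 27, 47, 50, 82, 86, 94]


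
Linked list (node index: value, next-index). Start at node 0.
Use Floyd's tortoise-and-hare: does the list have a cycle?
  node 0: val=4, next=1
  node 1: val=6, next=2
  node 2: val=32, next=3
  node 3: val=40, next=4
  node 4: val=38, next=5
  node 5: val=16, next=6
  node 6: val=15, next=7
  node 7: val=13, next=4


Floyd's tortoise (slow, +1) and hare (fast, +2):
  init: slow=0, fast=0
  step 1: slow=1, fast=2
  step 2: slow=2, fast=4
  step 3: slow=3, fast=6
  step 4: slow=4, fast=4
  slow == fast at node 4: cycle detected

Cycle: yes


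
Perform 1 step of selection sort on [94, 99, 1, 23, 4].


Initial: [94, 99, 1, 23, 4]
Step 1: min=1 at 2
  Swap: [1, 99, 94, 23, 4]

After 1 step: [1, 99, 94, 23, 4]


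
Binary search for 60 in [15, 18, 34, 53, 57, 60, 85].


Step 1: lo=0, hi=6, mid=3, val=53
Step 2: lo=4, hi=6, mid=5, val=60

Found at index 5


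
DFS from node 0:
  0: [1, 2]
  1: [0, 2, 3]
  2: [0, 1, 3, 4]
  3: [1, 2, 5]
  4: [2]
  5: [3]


Visit 0, push [2, 1]
Visit 1, push [3, 2]
Visit 2, push [4, 3]
Visit 3, push [5]
Visit 5, push []
Visit 4, push []

DFS order: [0, 1, 2, 3, 5, 4]


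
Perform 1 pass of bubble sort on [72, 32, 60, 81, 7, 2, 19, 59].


Initial: [72, 32, 60, 81, 7, 2, 19, 59]
Pass 1: [32, 60, 72, 7, 2, 19, 59, 81] (6 swaps)

After 1 pass: [32, 60, 72, 7, 2, 19, 59, 81]


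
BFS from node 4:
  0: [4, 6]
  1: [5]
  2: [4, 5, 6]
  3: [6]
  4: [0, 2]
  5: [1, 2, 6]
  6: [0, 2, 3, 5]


Visit 4, enqueue [0, 2]
Visit 0, enqueue [6]
Visit 2, enqueue [5]
Visit 6, enqueue [3]
Visit 5, enqueue [1]
Visit 3, enqueue []
Visit 1, enqueue []

BFS order: [4, 0, 2, 6, 5, 3, 1]


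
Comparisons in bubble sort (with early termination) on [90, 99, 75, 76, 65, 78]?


Algorithm: bubble sort (with early termination)
Input: [90, 99, 75, 76, 65, 78]
Sorted: [65, 75, 76, 78, 90, 99]

15


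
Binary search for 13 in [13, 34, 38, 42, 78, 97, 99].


Step 1: lo=0, hi=6, mid=3, val=42
Step 2: lo=0, hi=2, mid=1, val=34
Step 3: lo=0, hi=0, mid=0, val=13

Found at index 0


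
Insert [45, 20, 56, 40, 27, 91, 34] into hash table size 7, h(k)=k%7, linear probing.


Insert 45: h=3 -> slot 3
Insert 20: h=6 -> slot 6
Insert 56: h=0 -> slot 0
Insert 40: h=5 -> slot 5
Insert 27: h=6, 2 probes -> slot 1
Insert 91: h=0, 2 probes -> slot 2
Insert 34: h=6, 5 probes -> slot 4

Table: [56, 27, 91, 45, 34, 40, 20]


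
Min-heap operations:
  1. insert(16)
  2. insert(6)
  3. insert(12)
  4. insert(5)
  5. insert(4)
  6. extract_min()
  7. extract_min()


insert(16) -> [16]
insert(6) -> [6, 16]
insert(12) -> [6, 16, 12]
insert(5) -> [5, 6, 12, 16]
insert(4) -> [4, 5, 12, 16, 6]
extract_min()->4, [5, 6, 12, 16]
extract_min()->5, [6, 16, 12]

Final heap: [6, 16, 12]


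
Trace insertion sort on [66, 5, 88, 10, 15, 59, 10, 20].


Initial: [66, 5, 88, 10, 15, 59, 10, 20]
Insert 5: [5, 66, 88, 10, 15, 59, 10, 20]
Insert 88: [5, 66, 88, 10, 15, 59, 10, 20]
Insert 10: [5, 10, 66, 88, 15, 59, 10, 20]
Insert 15: [5, 10, 15, 66, 88, 59, 10, 20]
Insert 59: [5, 10, 15, 59, 66, 88, 10, 20]
Insert 10: [5, 10, 10, 15, 59, 66, 88, 20]
Insert 20: [5, 10, 10, 15, 20, 59, 66, 88]

Sorted: [5, 10, 10, 15, 20, 59, 66, 88]


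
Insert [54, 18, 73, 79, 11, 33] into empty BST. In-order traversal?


Insert 54: root
Insert 18: L from 54
Insert 73: R from 54
Insert 79: R from 54 -> R from 73
Insert 11: L from 54 -> L from 18
Insert 33: L from 54 -> R from 18

In-order: [11, 18, 33, 54, 73, 79]


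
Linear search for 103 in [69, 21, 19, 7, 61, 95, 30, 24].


i=0: 69!=103
i=1: 21!=103
i=2: 19!=103
i=3: 7!=103
i=4: 61!=103
i=5: 95!=103
i=6: 30!=103
i=7: 24!=103

Not found, 8 comps


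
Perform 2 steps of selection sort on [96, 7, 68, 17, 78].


Initial: [96, 7, 68, 17, 78]
Step 1: min=7 at 1
  Swap: [7, 96, 68, 17, 78]
Step 2: min=17 at 3
  Swap: [7, 17, 68, 96, 78]

After 2 steps: [7, 17, 68, 96, 78]


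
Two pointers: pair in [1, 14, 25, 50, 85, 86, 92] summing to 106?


lo=0(1)+hi=6(92)=93
lo=1(14)+hi=6(92)=106

Yes: 14+92=106


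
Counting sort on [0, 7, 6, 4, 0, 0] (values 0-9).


Input: [0, 7, 6, 4, 0, 0]
Counts: [3, 0, 0, 0, 1, 0, 1, 1, 0, 0]

Sorted: [0, 0, 0, 4, 6, 7]


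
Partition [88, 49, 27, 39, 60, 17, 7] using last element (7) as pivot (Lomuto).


Pivot: 7
Place pivot at 0: [7, 49, 27, 39, 60, 17, 88]

Partitioned: [7, 49, 27, 39, 60, 17, 88]


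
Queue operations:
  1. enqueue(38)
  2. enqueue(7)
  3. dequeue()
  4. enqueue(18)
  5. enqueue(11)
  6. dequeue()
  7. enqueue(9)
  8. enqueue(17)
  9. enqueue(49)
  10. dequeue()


enqueue(38) -> [38]
enqueue(7) -> [38, 7]
dequeue()->38, [7]
enqueue(18) -> [7, 18]
enqueue(11) -> [7, 18, 11]
dequeue()->7, [18, 11]
enqueue(9) -> [18, 11, 9]
enqueue(17) -> [18, 11, 9, 17]
enqueue(49) -> [18, 11, 9, 17, 49]
dequeue()->18, [11, 9, 17, 49]

Final queue: [11, 9, 17, 49]


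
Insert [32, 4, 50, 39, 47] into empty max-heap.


Insert 32: [32]
Insert 4: [32, 4]
Insert 50: [50, 4, 32]
Insert 39: [50, 39, 32, 4]
Insert 47: [50, 47, 32, 4, 39]

Final heap: [50, 47, 32, 4, 39]


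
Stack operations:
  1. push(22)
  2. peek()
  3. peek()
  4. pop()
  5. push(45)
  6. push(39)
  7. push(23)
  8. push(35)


push(22) -> [22]
peek()->22
peek()->22
pop()->22, []
push(45) -> [45]
push(39) -> [45, 39]
push(23) -> [45, 39, 23]
push(35) -> [45, 39, 23, 35]

Final stack: [45, 39, 23, 35]


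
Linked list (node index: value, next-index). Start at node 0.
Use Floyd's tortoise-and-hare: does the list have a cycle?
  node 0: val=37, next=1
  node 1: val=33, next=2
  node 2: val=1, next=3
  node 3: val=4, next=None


Floyd's tortoise (slow, +1) and hare (fast, +2):
  init: slow=0, fast=0
  step 1: slow=1, fast=2
  step 2: fast 2->3->None, no cycle

Cycle: no


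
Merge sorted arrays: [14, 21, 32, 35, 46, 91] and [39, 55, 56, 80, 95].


Take 14 from A
Take 21 from A
Take 32 from A
Take 35 from A
Take 39 from B
Take 46 from A
Take 55 from B
Take 56 from B
Take 80 from B
Take 91 from A

Merged: [14, 21, 32, 35, 39, 46, 55, 56, 80, 91, 95]


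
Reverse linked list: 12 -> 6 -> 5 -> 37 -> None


Step 1: curr=12, set curr.next=prev(None) | reversed so far: 12
Step 2: curr=6, set curr.next=prev(12) | reversed so far: 6 -> 12
Step 3: curr=5, set curr.next=prev(6) | reversed so far: 5 -> 6 -> 12
Step 4: curr=37, set curr.next=prev(5) | reversed so far: 37 -> 5 -> 6 -> 12

37 -> 5 -> 6 -> 12 -> None


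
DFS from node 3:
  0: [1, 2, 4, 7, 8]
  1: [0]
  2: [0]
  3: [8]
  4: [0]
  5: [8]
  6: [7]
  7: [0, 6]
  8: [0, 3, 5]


Visit 3, push [8]
Visit 8, push [5, 0]
Visit 0, push [7, 4, 2, 1]
Visit 1, push []
Visit 2, push []
Visit 4, push []
Visit 7, push [6]
Visit 6, push []
Visit 5, push []

DFS order: [3, 8, 0, 1, 2, 4, 7, 6, 5]


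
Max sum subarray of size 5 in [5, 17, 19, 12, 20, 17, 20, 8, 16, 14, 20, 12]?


[0:5]: 73
[1:6]: 85
[2:7]: 88
[3:8]: 77
[4:9]: 81
[5:10]: 75
[6:11]: 78
[7:12]: 70

Max: 88 at [2:7]


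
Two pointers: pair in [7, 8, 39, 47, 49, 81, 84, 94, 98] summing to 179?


lo=0(7)+hi=8(98)=105
lo=1(8)+hi=8(98)=106
lo=2(39)+hi=8(98)=137
lo=3(47)+hi=8(98)=145
lo=4(49)+hi=8(98)=147
lo=5(81)+hi=8(98)=179

Yes: 81+98=179


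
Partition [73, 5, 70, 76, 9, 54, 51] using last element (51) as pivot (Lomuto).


Pivot: 51
  5 <= 51: swap -> [5, 73, 70, 76, 9, 54, 51]
  9 <= 51: swap -> [5, 9, 70, 76, 73, 54, 51]
Place pivot at 2: [5, 9, 51, 76, 73, 54, 70]

Partitioned: [5, 9, 51, 76, 73, 54, 70]


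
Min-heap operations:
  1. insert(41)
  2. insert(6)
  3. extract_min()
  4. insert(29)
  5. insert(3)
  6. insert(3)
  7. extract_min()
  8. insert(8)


insert(41) -> [41]
insert(6) -> [6, 41]
extract_min()->6, [41]
insert(29) -> [29, 41]
insert(3) -> [3, 41, 29]
insert(3) -> [3, 3, 29, 41]
extract_min()->3, [3, 41, 29]
insert(8) -> [3, 8, 29, 41]

Final heap: [3, 8, 29, 41]


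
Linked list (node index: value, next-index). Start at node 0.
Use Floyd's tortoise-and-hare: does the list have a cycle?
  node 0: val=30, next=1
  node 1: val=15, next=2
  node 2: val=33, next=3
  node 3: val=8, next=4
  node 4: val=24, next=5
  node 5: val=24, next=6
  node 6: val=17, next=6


Floyd's tortoise (slow, +1) and hare (fast, +2):
  init: slow=0, fast=0
  step 1: slow=1, fast=2
  step 2: slow=2, fast=4
  step 3: slow=3, fast=6
  step 4: slow=4, fast=6
  step 5: slow=5, fast=6
  step 6: slow=6, fast=6
  slow == fast at node 6: cycle detected

Cycle: yes


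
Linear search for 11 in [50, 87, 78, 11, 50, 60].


i=0: 50!=11
i=1: 87!=11
i=2: 78!=11
i=3: 11==11 found!

Found at 3, 4 comps


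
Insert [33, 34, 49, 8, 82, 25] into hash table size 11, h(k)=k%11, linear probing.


Insert 33: h=0 -> slot 0
Insert 34: h=1 -> slot 1
Insert 49: h=5 -> slot 5
Insert 8: h=8 -> slot 8
Insert 82: h=5, 1 probes -> slot 6
Insert 25: h=3 -> slot 3

Table: [33, 34, None, 25, None, 49, 82, None, 8, None, None]


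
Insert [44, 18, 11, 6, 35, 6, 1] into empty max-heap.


Insert 44: [44]
Insert 18: [44, 18]
Insert 11: [44, 18, 11]
Insert 6: [44, 18, 11, 6]
Insert 35: [44, 35, 11, 6, 18]
Insert 6: [44, 35, 11, 6, 18, 6]
Insert 1: [44, 35, 11, 6, 18, 6, 1]

Final heap: [44, 35, 11, 6, 18, 6, 1]


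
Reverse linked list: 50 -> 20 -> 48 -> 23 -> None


Step 1: curr=50, set curr.next=prev(None) | reversed so far: 50
Step 2: curr=20, set curr.next=prev(50) | reversed so far: 20 -> 50
Step 3: curr=48, set curr.next=prev(20) | reversed so far: 48 -> 20 -> 50
Step 4: curr=23, set curr.next=prev(48) | reversed so far: 23 -> 48 -> 20 -> 50

23 -> 48 -> 20 -> 50 -> None


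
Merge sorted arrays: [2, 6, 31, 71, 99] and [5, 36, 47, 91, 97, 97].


Take 2 from A
Take 5 from B
Take 6 from A
Take 31 from A
Take 36 from B
Take 47 from B
Take 71 from A
Take 91 from B
Take 97 from B
Take 97 from B

Merged: [2, 5, 6, 31, 36, 47, 71, 91, 97, 97, 99]


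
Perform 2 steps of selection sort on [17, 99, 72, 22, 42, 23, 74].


Initial: [17, 99, 72, 22, 42, 23, 74]
Step 1: min=17 at 0
  Swap: [17, 99, 72, 22, 42, 23, 74]
Step 2: min=22 at 3
  Swap: [17, 22, 72, 99, 42, 23, 74]

After 2 steps: [17, 22, 72, 99, 42, 23, 74]


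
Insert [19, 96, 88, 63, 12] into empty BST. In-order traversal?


Insert 19: root
Insert 96: R from 19
Insert 88: R from 19 -> L from 96
Insert 63: R from 19 -> L from 96 -> L from 88
Insert 12: L from 19

In-order: [12, 19, 63, 88, 96]


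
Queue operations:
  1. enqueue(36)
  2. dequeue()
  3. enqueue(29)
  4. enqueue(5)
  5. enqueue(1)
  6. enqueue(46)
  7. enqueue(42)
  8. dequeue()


enqueue(36) -> [36]
dequeue()->36, []
enqueue(29) -> [29]
enqueue(5) -> [29, 5]
enqueue(1) -> [29, 5, 1]
enqueue(46) -> [29, 5, 1, 46]
enqueue(42) -> [29, 5, 1, 46, 42]
dequeue()->29, [5, 1, 46, 42]

Final queue: [5, 1, 46, 42]


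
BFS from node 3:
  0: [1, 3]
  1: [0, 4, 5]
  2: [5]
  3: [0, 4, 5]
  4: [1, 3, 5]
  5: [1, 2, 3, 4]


Visit 3, enqueue [0, 4, 5]
Visit 0, enqueue [1]
Visit 4, enqueue []
Visit 5, enqueue [2]
Visit 1, enqueue []
Visit 2, enqueue []

BFS order: [3, 0, 4, 5, 1, 2]


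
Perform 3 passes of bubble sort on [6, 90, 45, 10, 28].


Initial: [6, 90, 45, 10, 28]
Pass 1: [6, 45, 10, 28, 90] (3 swaps)
Pass 2: [6, 10, 28, 45, 90] (2 swaps)
Pass 3: [6, 10, 28, 45, 90] (0 swaps)

After 3 passes: [6, 10, 28, 45, 90]


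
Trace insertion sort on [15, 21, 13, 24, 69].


Initial: [15, 21, 13, 24, 69]
Insert 21: [15, 21, 13, 24, 69]
Insert 13: [13, 15, 21, 24, 69]
Insert 24: [13, 15, 21, 24, 69]
Insert 69: [13, 15, 21, 24, 69]

Sorted: [13, 15, 21, 24, 69]


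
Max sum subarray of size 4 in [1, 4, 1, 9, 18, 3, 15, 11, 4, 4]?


[0:4]: 15
[1:5]: 32
[2:6]: 31
[3:7]: 45
[4:8]: 47
[5:9]: 33
[6:10]: 34

Max: 47 at [4:8]


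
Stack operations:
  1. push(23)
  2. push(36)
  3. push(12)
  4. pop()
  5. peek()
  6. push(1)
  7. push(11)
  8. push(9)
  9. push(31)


push(23) -> [23]
push(36) -> [23, 36]
push(12) -> [23, 36, 12]
pop()->12, [23, 36]
peek()->36
push(1) -> [23, 36, 1]
push(11) -> [23, 36, 1, 11]
push(9) -> [23, 36, 1, 11, 9]
push(31) -> [23, 36, 1, 11, 9, 31]

Final stack: [23, 36, 1, 11, 9, 31]


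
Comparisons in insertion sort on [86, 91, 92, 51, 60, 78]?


Algorithm: insertion sort
Input: [86, 91, 92, 51, 60, 78]
Sorted: [51, 60, 78, 86, 91, 92]

13


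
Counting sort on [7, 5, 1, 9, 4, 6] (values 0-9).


Input: [7, 5, 1, 9, 4, 6]
Counts: [0, 1, 0, 0, 1, 1, 1, 1, 0, 1]

Sorted: [1, 4, 5, 6, 7, 9]


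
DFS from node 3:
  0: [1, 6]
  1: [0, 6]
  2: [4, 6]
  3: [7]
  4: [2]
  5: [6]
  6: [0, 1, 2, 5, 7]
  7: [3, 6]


Visit 3, push [7]
Visit 7, push [6]
Visit 6, push [5, 2, 1, 0]
Visit 0, push [1]
Visit 1, push []
Visit 2, push [4]
Visit 4, push []
Visit 5, push []

DFS order: [3, 7, 6, 0, 1, 2, 4, 5]


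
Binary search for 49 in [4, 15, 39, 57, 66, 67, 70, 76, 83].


Step 1: lo=0, hi=8, mid=4, val=66
Step 2: lo=0, hi=3, mid=1, val=15
Step 3: lo=2, hi=3, mid=2, val=39
Step 4: lo=3, hi=3, mid=3, val=57

Not found


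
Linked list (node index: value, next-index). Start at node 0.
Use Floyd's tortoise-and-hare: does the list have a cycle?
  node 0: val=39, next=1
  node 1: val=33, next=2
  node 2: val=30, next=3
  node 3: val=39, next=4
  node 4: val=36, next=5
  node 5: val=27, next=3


Floyd's tortoise (slow, +1) and hare (fast, +2):
  init: slow=0, fast=0
  step 1: slow=1, fast=2
  step 2: slow=2, fast=4
  step 3: slow=3, fast=3
  slow == fast at node 3: cycle detected

Cycle: yes


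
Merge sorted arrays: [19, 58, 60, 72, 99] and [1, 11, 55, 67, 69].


Take 1 from B
Take 11 from B
Take 19 from A
Take 55 from B
Take 58 from A
Take 60 from A
Take 67 from B
Take 69 from B

Merged: [1, 11, 19, 55, 58, 60, 67, 69, 72, 99]


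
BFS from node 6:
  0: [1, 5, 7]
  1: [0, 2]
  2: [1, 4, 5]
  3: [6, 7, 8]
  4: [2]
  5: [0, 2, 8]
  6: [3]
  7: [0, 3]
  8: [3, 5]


Visit 6, enqueue [3]
Visit 3, enqueue [7, 8]
Visit 7, enqueue [0]
Visit 8, enqueue [5]
Visit 0, enqueue [1]
Visit 5, enqueue [2]
Visit 1, enqueue []
Visit 2, enqueue [4]
Visit 4, enqueue []

BFS order: [6, 3, 7, 8, 0, 5, 1, 2, 4]


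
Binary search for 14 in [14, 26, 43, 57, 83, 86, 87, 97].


Step 1: lo=0, hi=7, mid=3, val=57
Step 2: lo=0, hi=2, mid=1, val=26
Step 3: lo=0, hi=0, mid=0, val=14

Found at index 0


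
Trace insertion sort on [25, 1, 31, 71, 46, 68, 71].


Initial: [25, 1, 31, 71, 46, 68, 71]
Insert 1: [1, 25, 31, 71, 46, 68, 71]
Insert 31: [1, 25, 31, 71, 46, 68, 71]
Insert 71: [1, 25, 31, 71, 46, 68, 71]
Insert 46: [1, 25, 31, 46, 71, 68, 71]
Insert 68: [1, 25, 31, 46, 68, 71, 71]
Insert 71: [1, 25, 31, 46, 68, 71, 71]

Sorted: [1, 25, 31, 46, 68, 71, 71]


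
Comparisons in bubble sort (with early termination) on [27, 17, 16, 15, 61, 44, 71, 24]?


Algorithm: bubble sort (with early termination)
Input: [27, 17, 16, 15, 61, 44, 71, 24]
Sorted: [15, 16, 17, 24, 27, 44, 61, 71]

25


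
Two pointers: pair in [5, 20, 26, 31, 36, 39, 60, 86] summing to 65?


lo=0(5)+hi=7(86)=91
lo=0(5)+hi=6(60)=65

Yes: 5+60=65


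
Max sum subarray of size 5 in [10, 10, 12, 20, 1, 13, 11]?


[0:5]: 53
[1:6]: 56
[2:7]: 57

Max: 57 at [2:7]


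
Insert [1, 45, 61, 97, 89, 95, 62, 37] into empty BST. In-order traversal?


Insert 1: root
Insert 45: R from 1
Insert 61: R from 1 -> R from 45
Insert 97: R from 1 -> R from 45 -> R from 61
Insert 89: R from 1 -> R from 45 -> R from 61 -> L from 97
Insert 95: R from 1 -> R from 45 -> R from 61 -> L from 97 -> R from 89
Insert 62: R from 1 -> R from 45 -> R from 61 -> L from 97 -> L from 89
Insert 37: R from 1 -> L from 45

In-order: [1, 37, 45, 61, 62, 89, 95, 97]


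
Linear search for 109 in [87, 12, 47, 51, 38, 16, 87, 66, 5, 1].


i=0: 87!=109
i=1: 12!=109
i=2: 47!=109
i=3: 51!=109
i=4: 38!=109
i=5: 16!=109
i=6: 87!=109
i=7: 66!=109
i=8: 5!=109
i=9: 1!=109

Not found, 10 comps


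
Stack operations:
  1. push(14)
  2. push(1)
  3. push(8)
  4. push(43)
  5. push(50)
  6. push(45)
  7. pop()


push(14) -> [14]
push(1) -> [14, 1]
push(8) -> [14, 1, 8]
push(43) -> [14, 1, 8, 43]
push(50) -> [14, 1, 8, 43, 50]
push(45) -> [14, 1, 8, 43, 50, 45]
pop()->45, [14, 1, 8, 43, 50]

Final stack: [14, 1, 8, 43, 50]


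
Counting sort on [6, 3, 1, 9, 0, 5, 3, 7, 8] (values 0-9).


Input: [6, 3, 1, 9, 0, 5, 3, 7, 8]
Counts: [1, 1, 0, 2, 0, 1, 1, 1, 1, 1]

Sorted: [0, 1, 3, 3, 5, 6, 7, 8, 9]


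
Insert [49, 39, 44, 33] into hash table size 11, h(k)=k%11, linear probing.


Insert 49: h=5 -> slot 5
Insert 39: h=6 -> slot 6
Insert 44: h=0 -> slot 0
Insert 33: h=0, 1 probes -> slot 1

Table: [44, 33, None, None, None, 49, 39, None, None, None, None]


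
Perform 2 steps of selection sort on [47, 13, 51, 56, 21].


Initial: [47, 13, 51, 56, 21]
Step 1: min=13 at 1
  Swap: [13, 47, 51, 56, 21]
Step 2: min=21 at 4
  Swap: [13, 21, 51, 56, 47]

After 2 steps: [13, 21, 51, 56, 47]


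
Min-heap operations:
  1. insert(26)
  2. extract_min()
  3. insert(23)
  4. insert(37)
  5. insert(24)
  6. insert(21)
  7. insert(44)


insert(26) -> [26]
extract_min()->26, []
insert(23) -> [23]
insert(37) -> [23, 37]
insert(24) -> [23, 37, 24]
insert(21) -> [21, 23, 24, 37]
insert(44) -> [21, 23, 24, 37, 44]

Final heap: [21, 23, 24, 37, 44]


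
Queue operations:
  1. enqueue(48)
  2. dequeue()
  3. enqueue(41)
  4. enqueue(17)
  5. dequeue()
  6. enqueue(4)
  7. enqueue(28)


enqueue(48) -> [48]
dequeue()->48, []
enqueue(41) -> [41]
enqueue(17) -> [41, 17]
dequeue()->41, [17]
enqueue(4) -> [17, 4]
enqueue(28) -> [17, 4, 28]

Final queue: [17, 4, 28]


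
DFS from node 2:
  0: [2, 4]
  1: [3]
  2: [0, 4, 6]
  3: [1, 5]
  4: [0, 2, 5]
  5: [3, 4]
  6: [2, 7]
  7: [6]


Visit 2, push [6, 4, 0]
Visit 0, push [4]
Visit 4, push [5]
Visit 5, push [3]
Visit 3, push [1]
Visit 1, push []
Visit 6, push [7]
Visit 7, push []

DFS order: [2, 0, 4, 5, 3, 1, 6, 7]


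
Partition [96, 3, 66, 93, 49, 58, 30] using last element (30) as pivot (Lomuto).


Pivot: 30
  3 <= 30: swap -> [3, 96, 66, 93, 49, 58, 30]
Place pivot at 1: [3, 30, 66, 93, 49, 58, 96]

Partitioned: [3, 30, 66, 93, 49, 58, 96]


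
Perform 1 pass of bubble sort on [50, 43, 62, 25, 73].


Initial: [50, 43, 62, 25, 73]
Pass 1: [43, 50, 25, 62, 73] (2 swaps)

After 1 pass: [43, 50, 25, 62, 73]


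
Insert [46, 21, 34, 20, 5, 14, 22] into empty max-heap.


Insert 46: [46]
Insert 21: [46, 21]
Insert 34: [46, 21, 34]
Insert 20: [46, 21, 34, 20]
Insert 5: [46, 21, 34, 20, 5]
Insert 14: [46, 21, 34, 20, 5, 14]
Insert 22: [46, 21, 34, 20, 5, 14, 22]

Final heap: [46, 21, 34, 20, 5, 14, 22]


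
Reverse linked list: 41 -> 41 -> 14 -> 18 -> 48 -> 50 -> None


Step 1: curr=41, set curr.next=prev(None) | reversed so far: 41
Step 2: curr=41, set curr.next=prev(41) | reversed so far: 41 -> 41
Step 3: curr=14, set curr.next=prev(41) | reversed so far: 14 -> 41 -> 41
Step 4: curr=18, set curr.next=prev(14) | reversed so far: 18 -> 14 -> 41 -> 41
Step 5: curr=48, set curr.next=prev(18) | reversed so far: 48 -> 18 -> 14 -> 41 -> 41
Step 6: curr=50, set curr.next=prev(48) | reversed so far: 50 -> 48 -> 18 -> 14 -> 41 -> 41

50 -> 48 -> 18 -> 14 -> 41 -> 41 -> None


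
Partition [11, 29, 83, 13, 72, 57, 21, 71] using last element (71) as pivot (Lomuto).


Pivot: 71
  11 <= 71: advance i (no swap)
  29 <= 71: advance i (no swap)
  13 <= 71: swap -> [11, 29, 13, 83, 72, 57, 21, 71]
  57 <= 71: swap -> [11, 29, 13, 57, 72, 83, 21, 71]
  21 <= 71: swap -> [11, 29, 13, 57, 21, 83, 72, 71]
Place pivot at 5: [11, 29, 13, 57, 21, 71, 72, 83]

Partitioned: [11, 29, 13, 57, 21, 71, 72, 83]


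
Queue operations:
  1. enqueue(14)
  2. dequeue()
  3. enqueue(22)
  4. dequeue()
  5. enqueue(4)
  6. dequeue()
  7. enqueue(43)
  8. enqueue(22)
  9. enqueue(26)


enqueue(14) -> [14]
dequeue()->14, []
enqueue(22) -> [22]
dequeue()->22, []
enqueue(4) -> [4]
dequeue()->4, []
enqueue(43) -> [43]
enqueue(22) -> [43, 22]
enqueue(26) -> [43, 22, 26]

Final queue: [43, 22, 26]


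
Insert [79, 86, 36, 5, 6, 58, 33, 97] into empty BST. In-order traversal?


Insert 79: root
Insert 86: R from 79
Insert 36: L from 79
Insert 5: L from 79 -> L from 36
Insert 6: L from 79 -> L from 36 -> R from 5
Insert 58: L from 79 -> R from 36
Insert 33: L from 79 -> L from 36 -> R from 5 -> R from 6
Insert 97: R from 79 -> R from 86

In-order: [5, 6, 33, 36, 58, 79, 86, 97]


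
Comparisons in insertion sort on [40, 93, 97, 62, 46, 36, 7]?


Algorithm: insertion sort
Input: [40, 93, 97, 62, 46, 36, 7]
Sorted: [7, 36, 40, 46, 62, 93, 97]

20


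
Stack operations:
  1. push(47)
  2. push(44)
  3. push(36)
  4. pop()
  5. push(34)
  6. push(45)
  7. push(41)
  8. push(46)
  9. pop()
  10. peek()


push(47) -> [47]
push(44) -> [47, 44]
push(36) -> [47, 44, 36]
pop()->36, [47, 44]
push(34) -> [47, 44, 34]
push(45) -> [47, 44, 34, 45]
push(41) -> [47, 44, 34, 45, 41]
push(46) -> [47, 44, 34, 45, 41, 46]
pop()->46, [47, 44, 34, 45, 41]
peek()->41

Final stack: [47, 44, 34, 45, 41]


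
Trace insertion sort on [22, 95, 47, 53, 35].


Initial: [22, 95, 47, 53, 35]
Insert 95: [22, 95, 47, 53, 35]
Insert 47: [22, 47, 95, 53, 35]
Insert 53: [22, 47, 53, 95, 35]
Insert 35: [22, 35, 47, 53, 95]

Sorted: [22, 35, 47, 53, 95]


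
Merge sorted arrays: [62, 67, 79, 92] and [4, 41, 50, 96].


Take 4 from B
Take 41 from B
Take 50 from B
Take 62 from A
Take 67 from A
Take 79 from A
Take 92 from A

Merged: [4, 41, 50, 62, 67, 79, 92, 96]


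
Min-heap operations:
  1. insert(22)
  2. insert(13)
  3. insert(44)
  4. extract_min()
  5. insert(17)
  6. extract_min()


insert(22) -> [22]
insert(13) -> [13, 22]
insert(44) -> [13, 22, 44]
extract_min()->13, [22, 44]
insert(17) -> [17, 44, 22]
extract_min()->17, [22, 44]

Final heap: [22, 44]


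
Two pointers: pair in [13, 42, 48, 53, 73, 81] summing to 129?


lo=0(13)+hi=5(81)=94
lo=1(42)+hi=5(81)=123
lo=2(48)+hi=5(81)=129

Yes: 48+81=129


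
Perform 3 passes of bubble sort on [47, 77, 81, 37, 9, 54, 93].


Initial: [47, 77, 81, 37, 9, 54, 93]
Pass 1: [47, 77, 37, 9, 54, 81, 93] (3 swaps)
Pass 2: [47, 37, 9, 54, 77, 81, 93] (3 swaps)
Pass 3: [37, 9, 47, 54, 77, 81, 93] (2 swaps)

After 3 passes: [37, 9, 47, 54, 77, 81, 93]


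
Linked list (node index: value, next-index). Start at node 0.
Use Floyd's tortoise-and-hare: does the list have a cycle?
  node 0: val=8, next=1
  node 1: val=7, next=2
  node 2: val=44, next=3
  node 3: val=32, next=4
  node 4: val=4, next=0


Floyd's tortoise (slow, +1) and hare (fast, +2):
  init: slow=0, fast=0
  step 1: slow=1, fast=2
  step 2: slow=2, fast=4
  step 3: slow=3, fast=1
  step 4: slow=4, fast=3
  step 5: slow=0, fast=0
  slow == fast at node 0: cycle detected

Cycle: yes


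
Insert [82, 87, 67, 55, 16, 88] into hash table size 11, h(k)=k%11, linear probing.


Insert 82: h=5 -> slot 5
Insert 87: h=10 -> slot 10
Insert 67: h=1 -> slot 1
Insert 55: h=0 -> slot 0
Insert 16: h=5, 1 probes -> slot 6
Insert 88: h=0, 2 probes -> slot 2

Table: [55, 67, 88, None, None, 82, 16, None, None, None, 87]


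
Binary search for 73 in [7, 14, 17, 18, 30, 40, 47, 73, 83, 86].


Step 1: lo=0, hi=9, mid=4, val=30
Step 2: lo=5, hi=9, mid=7, val=73

Found at index 7


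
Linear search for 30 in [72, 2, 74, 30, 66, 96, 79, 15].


i=0: 72!=30
i=1: 2!=30
i=2: 74!=30
i=3: 30==30 found!

Found at 3, 4 comps


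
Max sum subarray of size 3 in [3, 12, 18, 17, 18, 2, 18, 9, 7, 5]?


[0:3]: 33
[1:4]: 47
[2:5]: 53
[3:6]: 37
[4:7]: 38
[5:8]: 29
[6:9]: 34
[7:10]: 21

Max: 53 at [2:5]


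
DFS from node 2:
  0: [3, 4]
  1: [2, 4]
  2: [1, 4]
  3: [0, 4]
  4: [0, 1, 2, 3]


Visit 2, push [4, 1]
Visit 1, push [4]
Visit 4, push [3, 0]
Visit 0, push [3]
Visit 3, push []

DFS order: [2, 1, 4, 0, 3]


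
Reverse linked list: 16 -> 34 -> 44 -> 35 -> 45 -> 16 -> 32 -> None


Step 1: curr=16, set curr.next=prev(None) | reversed so far: 16
Step 2: curr=34, set curr.next=prev(16) | reversed so far: 34 -> 16
Step 3: curr=44, set curr.next=prev(34) | reversed so far: 44 -> 34 -> 16
Step 4: curr=35, set curr.next=prev(44) | reversed so far: 35 -> 44 -> 34 -> 16
Step 5: curr=45, set curr.next=prev(35) | reversed so far: 45 -> 35 -> 44 -> 34 -> 16
Step 6: curr=16, set curr.next=prev(45) | reversed so far: 16 -> 45 -> 35 -> 44 -> 34 -> 16
Step 7: curr=32, set curr.next=prev(16) | reversed so far: 32 -> 16 -> 45 -> 35 -> 44 -> 34 -> 16

32 -> 16 -> 45 -> 35 -> 44 -> 34 -> 16 -> None


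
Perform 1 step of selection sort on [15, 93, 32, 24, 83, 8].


Initial: [15, 93, 32, 24, 83, 8]
Step 1: min=8 at 5
  Swap: [8, 93, 32, 24, 83, 15]

After 1 step: [8, 93, 32, 24, 83, 15]


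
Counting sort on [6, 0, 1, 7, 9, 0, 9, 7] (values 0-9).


Input: [6, 0, 1, 7, 9, 0, 9, 7]
Counts: [2, 1, 0, 0, 0, 0, 1, 2, 0, 2]

Sorted: [0, 0, 1, 6, 7, 7, 9, 9]


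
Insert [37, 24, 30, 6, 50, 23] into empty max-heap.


Insert 37: [37]
Insert 24: [37, 24]
Insert 30: [37, 24, 30]
Insert 6: [37, 24, 30, 6]
Insert 50: [50, 37, 30, 6, 24]
Insert 23: [50, 37, 30, 6, 24, 23]

Final heap: [50, 37, 30, 6, 24, 23]


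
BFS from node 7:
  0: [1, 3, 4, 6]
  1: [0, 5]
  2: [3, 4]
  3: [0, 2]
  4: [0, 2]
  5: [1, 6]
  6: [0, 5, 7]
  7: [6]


Visit 7, enqueue [6]
Visit 6, enqueue [0, 5]
Visit 0, enqueue [1, 3, 4]
Visit 5, enqueue []
Visit 1, enqueue []
Visit 3, enqueue [2]
Visit 4, enqueue []
Visit 2, enqueue []

BFS order: [7, 6, 0, 5, 1, 3, 4, 2]


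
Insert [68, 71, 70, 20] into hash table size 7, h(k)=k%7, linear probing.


Insert 68: h=5 -> slot 5
Insert 71: h=1 -> slot 1
Insert 70: h=0 -> slot 0
Insert 20: h=6 -> slot 6

Table: [70, 71, None, None, None, 68, 20]


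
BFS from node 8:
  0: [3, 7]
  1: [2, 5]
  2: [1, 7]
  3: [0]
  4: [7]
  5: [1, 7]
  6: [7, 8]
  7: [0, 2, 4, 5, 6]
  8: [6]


Visit 8, enqueue [6]
Visit 6, enqueue [7]
Visit 7, enqueue [0, 2, 4, 5]
Visit 0, enqueue [3]
Visit 2, enqueue [1]
Visit 4, enqueue []
Visit 5, enqueue []
Visit 3, enqueue []
Visit 1, enqueue []

BFS order: [8, 6, 7, 0, 2, 4, 5, 3, 1]
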